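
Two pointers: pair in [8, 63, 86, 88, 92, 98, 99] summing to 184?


lo=0(8)+hi=6(99)=107
lo=1(63)+hi=6(99)=162
lo=2(86)+hi=6(99)=185
lo=2(86)+hi=5(98)=184

Yes: 86+98=184


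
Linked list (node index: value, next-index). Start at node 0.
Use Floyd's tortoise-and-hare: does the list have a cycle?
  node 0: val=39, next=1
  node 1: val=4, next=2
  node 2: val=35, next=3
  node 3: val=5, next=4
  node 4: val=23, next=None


Floyd's tortoise (slow, +1) and hare (fast, +2):
  init: slow=0, fast=0
  step 1: slow=1, fast=2
  step 2: slow=2, fast=4
  step 3: fast -> None, no cycle

Cycle: no


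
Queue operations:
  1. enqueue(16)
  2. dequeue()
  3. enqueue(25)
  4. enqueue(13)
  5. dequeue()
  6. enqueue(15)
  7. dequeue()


enqueue(16) -> [16]
dequeue()->16, []
enqueue(25) -> [25]
enqueue(13) -> [25, 13]
dequeue()->25, [13]
enqueue(15) -> [13, 15]
dequeue()->13, [15]

Final queue: [15]


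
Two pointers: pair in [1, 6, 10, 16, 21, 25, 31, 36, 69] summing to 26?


lo=0(1)+hi=8(69)=70
lo=0(1)+hi=7(36)=37
lo=0(1)+hi=6(31)=32
lo=0(1)+hi=5(25)=26

Yes: 1+25=26


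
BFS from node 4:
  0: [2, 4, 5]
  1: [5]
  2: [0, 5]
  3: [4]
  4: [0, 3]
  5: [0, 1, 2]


Visit 4, enqueue [0, 3]
Visit 0, enqueue [2, 5]
Visit 3, enqueue []
Visit 2, enqueue []
Visit 5, enqueue [1]
Visit 1, enqueue []

BFS order: [4, 0, 3, 2, 5, 1]


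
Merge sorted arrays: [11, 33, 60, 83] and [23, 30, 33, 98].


Take 11 from A
Take 23 from B
Take 30 from B
Take 33 from A
Take 33 from B
Take 60 from A
Take 83 from A

Merged: [11, 23, 30, 33, 33, 60, 83, 98]


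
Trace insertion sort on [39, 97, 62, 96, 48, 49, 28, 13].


Initial: [39, 97, 62, 96, 48, 49, 28, 13]
Insert 97: [39, 97, 62, 96, 48, 49, 28, 13]
Insert 62: [39, 62, 97, 96, 48, 49, 28, 13]
Insert 96: [39, 62, 96, 97, 48, 49, 28, 13]
Insert 48: [39, 48, 62, 96, 97, 49, 28, 13]
Insert 49: [39, 48, 49, 62, 96, 97, 28, 13]
Insert 28: [28, 39, 48, 49, 62, 96, 97, 13]
Insert 13: [13, 28, 39, 48, 49, 62, 96, 97]

Sorted: [13, 28, 39, 48, 49, 62, 96, 97]


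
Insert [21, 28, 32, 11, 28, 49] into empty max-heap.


Insert 21: [21]
Insert 28: [28, 21]
Insert 32: [32, 21, 28]
Insert 11: [32, 21, 28, 11]
Insert 28: [32, 28, 28, 11, 21]
Insert 49: [49, 28, 32, 11, 21, 28]

Final heap: [49, 28, 32, 11, 21, 28]


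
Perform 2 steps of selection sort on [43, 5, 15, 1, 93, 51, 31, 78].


Initial: [43, 5, 15, 1, 93, 51, 31, 78]
Step 1: min=1 at 3
  Swap: [1, 5, 15, 43, 93, 51, 31, 78]
Step 2: min=5 at 1
  Swap: [1, 5, 15, 43, 93, 51, 31, 78]

After 2 steps: [1, 5, 15, 43, 93, 51, 31, 78]


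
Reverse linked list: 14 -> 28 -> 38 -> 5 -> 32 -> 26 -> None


Step 1: curr=14, set curr.next=prev(None) | reversed so far: 14
Step 2: curr=28, set curr.next=prev(14) | reversed so far: 28 -> 14
Step 3: curr=38, set curr.next=prev(28) | reversed so far: 38 -> 28 -> 14
Step 4: curr=5, set curr.next=prev(38) | reversed so far: 5 -> 38 -> 28 -> 14
Step 5: curr=32, set curr.next=prev(5) | reversed so far: 32 -> 5 -> 38 -> 28 -> 14
Step 6: curr=26, set curr.next=prev(32) | reversed so far: 26 -> 32 -> 5 -> 38 -> 28 -> 14

26 -> 32 -> 5 -> 38 -> 28 -> 14 -> None


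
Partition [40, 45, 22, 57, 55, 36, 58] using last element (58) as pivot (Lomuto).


Pivot: 58
  40 <= 58: advance i (no swap)
  45 <= 58: advance i (no swap)
  22 <= 58: advance i (no swap)
  57 <= 58: advance i (no swap)
  55 <= 58: advance i (no swap)
  36 <= 58: advance i (no swap)
Place pivot at 6: [40, 45, 22, 57, 55, 36, 58]

Partitioned: [40, 45, 22, 57, 55, 36, 58]


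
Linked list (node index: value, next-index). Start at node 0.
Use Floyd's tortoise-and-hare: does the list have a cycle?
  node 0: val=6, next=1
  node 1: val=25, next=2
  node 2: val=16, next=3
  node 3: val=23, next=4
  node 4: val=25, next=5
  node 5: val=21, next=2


Floyd's tortoise (slow, +1) and hare (fast, +2):
  init: slow=0, fast=0
  step 1: slow=1, fast=2
  step 2: slow=2, fast=4
  step 3: slow=3, fast=2
  step 4: slow=4, fast=4
  slow == fast at node 4: cycle detected

Cycle: yes


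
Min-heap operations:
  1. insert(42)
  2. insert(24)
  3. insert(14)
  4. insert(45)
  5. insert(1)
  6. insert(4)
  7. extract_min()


insert(42) -> [42]
insert(24) -> [24, 42]
insert(14) -> [14, 42, 24]
insert(45) -> [14, 42, 24, 45]
insert(1) -> [1, 14, 24, 45, 42]
insert(4) -> [1, 14, 4, 45, 42, 24]
extract_min()->1, [4, 14, 24, 45, 42]

Final heap: [4, 14, 24, 45, 42]


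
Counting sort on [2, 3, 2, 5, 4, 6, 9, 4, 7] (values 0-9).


Input: [2, 3, 2, 5, 4, 6, 9, 4, 7]
Counts: [0, 0, 2, 1, 2, 1, 1, 1, 0, 1]

Sorted: [2, 2, 3, 4, 4, 5, 6, 7, 9]


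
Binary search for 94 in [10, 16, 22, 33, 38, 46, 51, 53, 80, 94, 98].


Step 1: lo=0, hi=10, mid=5, val=46
Step 2: lo=6, hi=10, mid=8, val=80
Step 3: lo=9, hi=10, mid=9, val=94

Found at index 9


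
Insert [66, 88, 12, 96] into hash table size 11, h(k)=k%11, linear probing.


Insert 66: h=0 -> slot 0
Insert 88: h=0, 1 probes -> slot 1
Insert 12: h=1, 1 probes -> slot 2
Insert 96: h=8 -> slot 8

Table: [66, 88, 12, None, None, None, None, None, 96, None, None]


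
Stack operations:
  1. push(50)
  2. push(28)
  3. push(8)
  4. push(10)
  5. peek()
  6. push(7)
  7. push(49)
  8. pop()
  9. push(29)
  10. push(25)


push(50) -> [50]
push(28) -> [50, 28]
push(8) -> [50, 28, 8]
push(10) -> [50, 28, 8, 10]
peek()->10
push(7) -> [50, 28, 8, 10, 7]
push(49) -> [50, 28, 8, 10, 7, 49]
pop()->49, [50, 28, 8, 10, 7]
push(29) -> [50, 28, 8, 10, 7, 29]
push(25) -> [50, 28, 8, 10, 7, 29, 25]

Final stack: [50, 28, 8, 10, 7, 29, 25]


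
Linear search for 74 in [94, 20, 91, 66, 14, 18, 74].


i=0: 94!=74
i=1: 20!=74
i=2: 91!=74
i=3: 66!=74
i=4: 14!=74
i=5: 18!=74
i=6: 74==74 found!

Found at 6, 7 comps


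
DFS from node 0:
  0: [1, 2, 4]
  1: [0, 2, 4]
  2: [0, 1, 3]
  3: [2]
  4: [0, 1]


Visit 0, push [4, 2, 1]
Visit 1, push [4, 2]
Visit 2, push [3]
Visit 3, push []
Visit 4, push []

DFS order: [0, 1, 2, 3, 4]


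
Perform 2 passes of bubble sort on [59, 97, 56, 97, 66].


Initial: [59, 97, 56, 97, 66]
Pass 1: [59, 56, 97, 66, 97] (2 swaps)
Pass 2: [56, 59, 66, 97, 97] (2 swaps)

After 2 passes: [56, 59, 66, 97, 97]


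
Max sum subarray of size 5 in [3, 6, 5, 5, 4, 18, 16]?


[0:5]: 23
[1:6]: 38
[2:7]: 48

Max: 48 at [2:7]


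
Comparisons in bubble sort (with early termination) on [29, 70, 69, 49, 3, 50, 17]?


Algorithm: bubble sort (with early termination)
Input: [29, 70, 69, 49, 3, 50, 17]
Sorted: [3, 17, 29, 49, 50, 69, 70]

21


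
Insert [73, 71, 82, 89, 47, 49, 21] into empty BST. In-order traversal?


Insert 73: root
Insert 71: L from 73
Insert 82: R from 73
Insert 89: R from 73 -> R from 82
Insert 47: L from 73 -> L from 71
Insert 49: L from 73 -> L from 71 -> R from 47
Insert 21: L from 73 -> L from 71 -> L from 47

In-order: [21, 47, 49, 71, 73, 82, 89]


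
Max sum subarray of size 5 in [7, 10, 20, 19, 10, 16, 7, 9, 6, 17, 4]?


[0:5]: 66
[1:6]: 75
[2:7]: 72
[3:8]: 61
[4:9]: 48
[5:10]: 55
[6:11]: 43

Max: 75 at [1:6]


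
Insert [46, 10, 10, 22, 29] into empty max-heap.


Insert 46: [46]
Insert 10: [46, 10]
Insert 10: [46, 10, 10]
Insert 22: [46, 22, 10, 10]
Insert 29: [46, 29, 10, 10, 22]

Final heap: [46, 29, 10, 10, 22]


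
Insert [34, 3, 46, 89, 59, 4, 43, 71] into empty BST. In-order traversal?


Insert 34: root
Insert 3: L from 34
Insert 46: R from 34
Insert 89: R from 34 -> R from 46
Insert 59: R from 34 -> R from 46 -> L from 89
Insert 4: L from 34 -> R from 3
Insert 43: R from 34 -> L from 46
Insert 71: R from 34 -> R from 46 -> L from 89 -> R from 59

In-order: [3, 4, 34, 43, 46, 59, 71, 89]


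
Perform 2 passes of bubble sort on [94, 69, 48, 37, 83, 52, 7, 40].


Initial: [94, 69, 48, 37, 83, 52, 7, 40]
Pass 1: [69, 48, 37, 83, 52, 7, 40, 94] (7 swaps)
Pass 2: [48, 37, 69, 52, 7, 40, 83, 94] (5 swaps)

After 2 passes: [48, 37, 69, 52, 7, 40, 83, 94]


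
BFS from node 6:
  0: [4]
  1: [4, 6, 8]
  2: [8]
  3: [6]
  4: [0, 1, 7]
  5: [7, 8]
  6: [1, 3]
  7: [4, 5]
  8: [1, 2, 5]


Visit 6, enqueue [1, 3]
Visit 1, enqueue [4, 8]
Visit 3, enqueue []
Visit 4, enqueue [0, 7]
Visit 8, enqueue [2, 5]
Visit 0, enqueue []
Visit 7, enqueue []
Visit 2, enqueue []
Visit 5, enqueue []

BFS order: [6, 1, 3, 4, 8, 0, 7, 2, 5]


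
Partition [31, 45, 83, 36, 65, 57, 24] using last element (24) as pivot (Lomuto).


Pivot: 24
Place pivot at 0: [24, 45, 83, 36, 65, 57, 31]

Partitioned: [24, 45, 83, 36, 65, 57, 31]


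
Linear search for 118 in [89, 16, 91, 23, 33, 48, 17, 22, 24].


i=0: 89!=118
i=1: 16!=118
i=2: 91!=118
i=3: 23!=118
i=4: 33!=118
i=5: 48!=118
i=6: 17!=118
i=7: 22!=118
i=8: 24!=118

Not found, 9 comps


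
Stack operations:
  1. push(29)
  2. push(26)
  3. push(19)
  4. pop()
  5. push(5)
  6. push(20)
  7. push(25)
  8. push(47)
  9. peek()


push(29) -> [29]
push(26) -> [29, 26]
push(19) -> [29, 26, 19]
pop()->19, [29, 26]
push(5) -> [29, 26, 5]
push(20) -> [29, 26, 5, 20]
push(25) -> [29, 26, 5, 20, 25]
push(47) -> [29, 26, 5, 20, 25, 47]
peek()->47

Final stack: [29, 26, 5, 20, 25, 47]


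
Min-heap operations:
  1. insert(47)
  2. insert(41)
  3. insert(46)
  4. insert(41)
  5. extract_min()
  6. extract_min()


insert(47) -> [47]
insert(41) -> [41, 47]
insert(46) -> [41, 47, 46]
insert(41) -> [41, 41, 46, 47]
extract_min()->41, [41, 47, 46]
extract_min()->41, [46, 47]

Final heap: [46, 47]


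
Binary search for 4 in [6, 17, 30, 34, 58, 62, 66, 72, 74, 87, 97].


Step 1: lo=0, hi=10, mid=5, val=62
Step 2: lo=0, hi=4, mid=2, val=30
Step 3: lo=0, hi=1, mid=0, val=6

Not found


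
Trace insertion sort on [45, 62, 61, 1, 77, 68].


Initial: [45, 62, 61, 1, 77, 68]
Insert 62: [45, 62, 61, 1, 77, 68]
Insert 61: [45, 61, 62, 1, 77, 68]
Insert 1: [1, 45, 61, 62, 77, 68]
Insert 77: [1, 45, 61, 62, 77, 68]
Insert 68: [1, 45, 61, 62, 68, 77]

Sorted: [1, 45, 61, 62, 68, 77]


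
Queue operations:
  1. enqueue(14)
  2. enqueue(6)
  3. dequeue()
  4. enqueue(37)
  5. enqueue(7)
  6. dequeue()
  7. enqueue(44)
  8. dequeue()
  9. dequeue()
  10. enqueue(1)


enqueue(14) -> [14]
enqueue(6) -> [14, 6]
dequeue()->14, [6]
enqueue(37) -> [6, 37]
enqueue(7) -> [6, 37, 7]
dequeue()->6, [37, 7]
enqueue(44) -> [37, 7, 44]
dequeue()->37, [7, 44]
dequeue()->7, [44]
enqueue(1) -> [44, 1]

Final queue: [44, 1]


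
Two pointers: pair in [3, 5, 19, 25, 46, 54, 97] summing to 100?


lo=0(3)+hi=6(97)=100

Yes: 3+97=100


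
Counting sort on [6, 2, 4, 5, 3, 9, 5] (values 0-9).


Input: [6, 2, 4, 5, 3, 9, 5]
Counts: [0, 0, 1, 1, 1, 2, 1, 0, 0, 1]

Sorted: [2, 3, 4, 5, 5, 6, 9]


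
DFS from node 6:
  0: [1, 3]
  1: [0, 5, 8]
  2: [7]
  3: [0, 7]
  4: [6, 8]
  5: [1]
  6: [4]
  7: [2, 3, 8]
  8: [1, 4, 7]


Visit 6, push [4]
Visit 4, push [8]
Visit 8, push [7, 1]
Visit 1, push [5, 0]
Visit 0, push [3]
Visit 3, push [7]
Visit 7, push [2]
Visit 2, push []
Visit 5, push []

DFS order: [6, 4, 8, 1, 0, 3, 7, 2, 5]


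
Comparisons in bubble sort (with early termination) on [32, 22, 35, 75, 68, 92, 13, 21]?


Algorithm: bubble sort (with early termination)
Input: [32, 22, 35, 75, 68, 92, 13, 21]
Sorted: [13, 21, 22, 32, 35, 68, 75, 92]

28


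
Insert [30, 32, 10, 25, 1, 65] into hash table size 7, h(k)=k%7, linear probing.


Insert 30: h=2 -> slot 2
Insert 32: h=4 -> slot 4
Insert 10: h=3 -> slot 3
Insert 25: h=4, 1 probes -> slot 5
Insert 1: h=1 -> slot 1
Insert 65: h=2, 4 probes -> slot 6

Table: [None, 1, 30, 10, 32, 25, 65]


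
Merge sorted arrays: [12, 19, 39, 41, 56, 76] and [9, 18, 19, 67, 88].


Take 9 from B
Take 12 from A
Take 18 from B
Take 19 from A
Take 19 from B
Take 39 from A
Take 41 from A
Take 56 from A
Take 67 from B
Take 76 from A

Merged: [9, 12, 18, 19, 19, 39, 41, 56, 67, 76, 88]


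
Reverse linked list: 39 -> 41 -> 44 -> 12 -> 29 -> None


Step 1: curr=39, set curr.next=prev(None) | reversed so far: 39
Step 2: curr=41, set curr.next=prev(39) | reversed so far: 41 -> 39
Step 3: curr=44, set curr.next=prev(41) | reversed so far: 44 -> 41 -> 39
Step 4: curr=12, set curr.next=prev(44) | reversed so far: 12 -> 44 -> 41 -> 39
Step 5: curr=29, set curr.next=prev(12) | reversed so far: 29 -> 12 -> 44 -> 41 -> 39

29 -> 12 -> 44 -> 41 -> 39 -> None


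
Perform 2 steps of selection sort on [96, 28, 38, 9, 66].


Initial: [96, 28, 38, 9, 66]
Step 1: min=9 at 3
  Swap: [9, 28, 38, 96, 66]
Step 2: min=28 at 1
  Swap: [9, 28, 38, 96, 66]

After 2 steps: [9, 28, 38, 96, 66]


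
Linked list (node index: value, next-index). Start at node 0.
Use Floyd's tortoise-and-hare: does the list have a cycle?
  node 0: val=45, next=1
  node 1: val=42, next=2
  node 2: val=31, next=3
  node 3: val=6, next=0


Floyd's tortoise (slow, +1) and hare (fast, +2):
  init: slow=0, fast=0
  step 1: slow=1, fast=2
  step 2: slow=2, fast=0
  step 3: slow=3, fast=2
  step 4: slow=0, fast=0
  slow == fast at node 0: cycle detected

Cycle: yes


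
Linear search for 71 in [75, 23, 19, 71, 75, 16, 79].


i=0: 75!=71
i=1: 23!=71
i=2: 19!=71
i=3: 71==71 found!

Found at 3, 4 comps


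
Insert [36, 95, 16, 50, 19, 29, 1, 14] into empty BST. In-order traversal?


Insert 36: root
Insert 95: R from 36
Insert 16: L from 36
Insert 50: R from 36 -> L from 95
Insert 19: L from 36 -> R from 16
Insert 29: L from 36 -> R from 16 -> R from 19
Insert 1: L from 36 -> L from 16
Insert 14: L from 36 -> L from 16 -> R from 1

In-order: [1, 14, 16, 19, 29, 36, 50, 95]


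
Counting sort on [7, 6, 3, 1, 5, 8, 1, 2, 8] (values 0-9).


Input: [7, 6, 3, 1, 5, 8, 1, 2, 8]
Counts: [0, 2, 1, 1, 0, 1, 1, 1, 2, 0]

Sorted: [1, 1, 2, 3, 5, 6, 7, 8, 8]


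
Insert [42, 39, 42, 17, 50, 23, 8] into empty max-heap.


Insert 42: [42]
Insert 39: [42, 39]
Insert 42: [42, 39, 42]
Insert 17: [42, 39, 42, 17]
Insert 50: [50, 42, 42, 17, 39]
Insert 23: [50, 42, 42, 17, 39, 23]
Insert 8: [50, 42, 42, 17, 39, 23, 8]

Final heap: [50, 42, 42, 17, 39, 23, 8]


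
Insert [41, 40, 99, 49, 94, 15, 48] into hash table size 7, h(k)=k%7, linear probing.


Insert 41: h=6 -> slot 6
Insert 40: h=5 -> slot 5
Insert 99: h=1 -> slot 1
Insert 49: h=0 -> slot 0
Insert 94: h=3 -> slot 3
Insert 15: h=1, 1 probes -> slot 2
Insert 48: h=6, 5 probes -> slot 4

Table: [49, 99, 15, 94, 48, 40, 41]


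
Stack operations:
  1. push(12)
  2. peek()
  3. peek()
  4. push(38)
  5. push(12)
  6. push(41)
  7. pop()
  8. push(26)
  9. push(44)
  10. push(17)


push(12) -> [12]
peek()->12
peek()->12
push(38) -> [12, 38]
push(12) -> [12, 38, 12]
push(41) -> [12, 38, 12, 41]
pop()->41, [12, 38, 12]
push(26) -> [12, 38, 12, 26]
push(44) -> [12, 38, 12, 26, 44]
push(17) -> [12, 38, 12, 26, 44, 17]

Final stack: [12, 38, 12, 26, 44, 17]


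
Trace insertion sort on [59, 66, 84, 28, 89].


Initial: [59, 66, 84, 28, 89]
Insert 66: [59, 66, 84, 28, 89]
Insert 84: [59, 66, 84, 28, 89]
Insert 28: [28, 59, 66, 84, 89]
Insert 89: [28, 59, 66, 84, 89]

Sorted: [28, 59, 66, 84, 89]


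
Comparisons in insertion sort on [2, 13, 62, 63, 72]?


Algorithm: insertion sort
Input: [2, 13, 62, 63, 72]
Sorted: [2, 13, 62, 63, 72]

4


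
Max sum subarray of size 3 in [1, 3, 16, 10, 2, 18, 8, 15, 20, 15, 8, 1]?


[0:3]: 20
[1:4]: 29
[2:5]: 28
[3:6]: 30
[4:7]: 28
[5:8]: 41
[6:9]: 43
[7:10]: 50
[8:11]: 43
[9:12]: 24

Max: 50 at [7:10]


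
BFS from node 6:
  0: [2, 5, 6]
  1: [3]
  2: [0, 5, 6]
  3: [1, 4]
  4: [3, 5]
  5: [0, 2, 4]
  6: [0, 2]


Visit 6, enqueue [0, 2]
Visit 0, enqueue [5]
Visit 2, enqueue []
Visit 5, enqueue [4]
Visit 4, enqueue [3]
Visit 3, enqueue [1]
Visit 1, enqueue []

BFS order: [6, 0, 2, 5, 4, 3, 1]


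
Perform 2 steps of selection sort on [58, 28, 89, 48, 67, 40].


Initial: [58, 28, 89, 48, 67, 40]
Step 1: min=28 at 1
  Swap: [28, 58, 89, 48, 67, 40]
Step 2: min=40 at 5
  Swap: [28, 40, 89, 48, 67, 58]

After 2 steps: [28, 40, 89, 48, 67, 58]


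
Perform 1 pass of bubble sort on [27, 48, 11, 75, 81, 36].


Initial: [27, 48, 11, 75, 81, 36]
Pass 1: [27, 11, 48, 75, 36, 81] (2 swaps)

After 1 pass: [27, 11, 48, 75, 36, 81]


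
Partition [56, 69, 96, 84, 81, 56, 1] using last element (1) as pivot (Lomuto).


Pivot: 1
Place pivot at 0: [1, 69, 96, 84, 81, 56, 56]

Partitioned: [1, 69, 96, 84, 81, 56, 56]


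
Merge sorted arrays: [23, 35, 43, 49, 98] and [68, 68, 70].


Take 23 from A
Take 35 from A
Take 43 from A
Take 49 from A
Take 68 from B
Take 68 from B
Take 70 from B

Merged: [23, 35, 43, 49, 68, 68, 70, 98]


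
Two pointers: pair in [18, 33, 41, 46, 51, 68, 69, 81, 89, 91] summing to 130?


lo=0(18)+hi=9(91)=109
lo=1(33)+hi=9(91)=124
lo=2(41)+hi=9(91)=132
lo=2(41)+hi=8(89)=130

Yes: 41+89=130


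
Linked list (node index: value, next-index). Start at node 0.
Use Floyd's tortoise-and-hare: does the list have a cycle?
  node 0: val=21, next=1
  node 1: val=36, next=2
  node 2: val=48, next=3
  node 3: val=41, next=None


Floyd's tortoise (slow, +1) and hare (fast, +2):
  init: slow=0, fast=0
  step 1: slow=1, fast=2
  step 2: fast 2->3->None, no cycle

Cycle: no


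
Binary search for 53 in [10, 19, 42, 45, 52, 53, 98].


Step 1: lo=0, hi=6, mid=3, val=45
Step 2: lo=4, hi=6, mid=5, val=53

Found at index 5


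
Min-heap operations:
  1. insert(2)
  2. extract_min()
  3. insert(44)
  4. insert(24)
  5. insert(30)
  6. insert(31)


insert(2) -> [2]
extract_min()->2, []
insert(44) -> [44]
insert(24) -> [24, 44]
insert(30) -> [24, 44, 30]
insert(31) -> [24, 31, 30, 44]

Final heap: [24, 31, 30, 44]


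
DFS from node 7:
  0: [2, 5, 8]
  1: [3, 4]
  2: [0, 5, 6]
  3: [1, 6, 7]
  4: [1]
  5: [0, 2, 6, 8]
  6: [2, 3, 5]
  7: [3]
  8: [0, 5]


Visit 7, push [3]
Visit 3, push [6, 1]
Visit 1, push [4]
Visit 4, push []
Visit 6, push [5, 2]
Visit 2, push [5, 0]
Visit 0, push [8, 5]
Visit 5, push [8]
Visit 8, push []

DFS order: [7, 3, 1, 4, 6, 2, 0, 5, 8]


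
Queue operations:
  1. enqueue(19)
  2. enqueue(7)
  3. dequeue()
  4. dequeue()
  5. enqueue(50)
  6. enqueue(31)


enqueue(19) -> [19]
enqueue(7) -> [19, 7]
dequeue()->19, [7]
dequeue()->7, []
enqueue(50) -> [50]
enqueue(31) -> [50, 31]

Final queue: [50, 31]


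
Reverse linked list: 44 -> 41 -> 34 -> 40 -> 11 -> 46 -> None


Step 1: curr=44, set curr.next=prev(None) | reversed so far: 44
Step 2: curr=41, set curr.next=prev(44) | reversed so far: 41 -> 44
Step 3: curr=34, set curr.next=prev(41) | reversed so far: 34 -> 41 -> 44
Step 4: curr=40, set curr.next=prev(34) | reversed so far: 40 -> 34 -> 41 -> 44
Step 5: curr=11, set curr.next=prev(40) | reversed so far: 11 -> 40 -> 34 -> 41 -> 44
Step 6: curr=46, set curr.next=prev(11) | reversed so far: 46 -> 11 -> 40 -> 34 -> 41 -> 44

46 -> 11 -> 40 -> 34 -> 41 -> 44 -> None


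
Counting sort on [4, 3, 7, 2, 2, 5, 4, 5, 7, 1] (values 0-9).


Input: [4, 3, 7, 2, 2, 5, 4, 5, 7, 1]
Counts: [0, 1, 2, 1, 2, 2, 0, 2, 0, 0]

Sorted: [1, 2, 2, 3, 4, 4, 5, 5, 7, 7]


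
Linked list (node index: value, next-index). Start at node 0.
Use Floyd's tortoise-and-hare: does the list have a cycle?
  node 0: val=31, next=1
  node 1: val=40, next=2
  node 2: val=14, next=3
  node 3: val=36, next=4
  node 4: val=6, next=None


Floyd's tortoise (slow, +1) and hare (fast, +2):
  init: slow=0, fast=0
  step 1: slow=1, fast=2
  step 2: slow=2, fast=4
  step 3: fast -> None, no cycle

Cycle: no


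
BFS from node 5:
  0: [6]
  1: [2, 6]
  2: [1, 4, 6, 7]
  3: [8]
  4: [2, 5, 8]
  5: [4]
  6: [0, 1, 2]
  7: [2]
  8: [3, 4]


Visit 5, enqueue [4]
Visit 4, enqueue [2, 8]
Visit 2, enqueue [1, 6, 7]
Visit 8, enqueue [3]
Visit 1, enqueue []
Visit 6, enqueue [0]
Visit 7, enqueue []
Visit 3, enqueue []
Visit 0, enqueue []

BFS order: [5, 4, 2, 8, 1, 6, 7, 3, 0]


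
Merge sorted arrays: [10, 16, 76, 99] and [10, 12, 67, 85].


Take 10 from A
Take 10 from B
Take 12 from B
Take 16 from A
Take 67 from B
Take 76 from A
Take 85 from B

Merged: [10, 10, 12, 16, 67, 76, 85, 99]


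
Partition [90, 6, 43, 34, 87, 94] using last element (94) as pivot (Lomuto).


Pivot: 94
  90 <= 94: advance i (no swap)
  6 <= 94: advance i (no swap)
  43 <= 94: advance i (no swap)
  34 <= 94: advance i (no swap)
  87 <= 94: advance i (no swap)
Place pivot at 5: [90, 6, 43, 34, 87, 94]

Partitioned: [90, 6, 43, 34, 87, 94]


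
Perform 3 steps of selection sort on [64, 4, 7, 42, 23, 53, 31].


Initial: [64, 4, 7, 42, 23, 53, 31]
Step 1: min=4 at 1
  Swap: [4, 64, 7, 42, 23, 53, 31]
Step 2: min=7 at 2
  Swap: [4, 7, 64, 42, 23, 53, 31]
Step 3: min=23 at 4
  Swap: [4, 7, 23, 42, 64, 53, 31]

After 3 steps: [4, 7, 23, 42, 64, 53, 31]


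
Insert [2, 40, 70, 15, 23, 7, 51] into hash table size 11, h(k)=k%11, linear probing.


Insert 2: h=2 -> slot 2
Insert 40: h=7 -> slot 7
Insert 70: h=4 -> slot 4
Insert 15: h=4, 1 probes -> slot 5
Insert 23: h=1 -> slot 1
Insert 7: h=7, 1 probes -> slot 8
Insert 51: h=7, 2 probes -> slot 9

Table: [None, 23, 2, None, 70, 15, None, 40, 7, 51, None]


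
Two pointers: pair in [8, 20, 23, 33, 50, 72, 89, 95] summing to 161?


lo=0(8)+hi=7(95)=103
lo=1(20)+hi=7(95)=115
lo=2(23)+hi=7(95)=118
lo=3(33)+hi=7(95)=128
lo=4(50)+hi=7(95)=145
lo=5(72)+hi=7(95)=167
lo=5(72)+hi=6(89)=161

Yes: 72+89=161


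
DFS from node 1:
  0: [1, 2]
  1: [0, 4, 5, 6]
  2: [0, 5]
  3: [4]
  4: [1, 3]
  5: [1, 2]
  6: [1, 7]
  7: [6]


Visit 1, push [6, 5, 4, 0]
Visit 0, push [2]
Visit 2, push [5]
Visit 5, push []
Visit 4, push [3]
Visit 3, push []
Visit 6, push [7]
Visit 7, push []

DFS order: [1, 0, 2, 5, 4, 3, 6, 7]


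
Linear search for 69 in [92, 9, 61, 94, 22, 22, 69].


i=0: 92!=69
i=1: 9!=69
i=2: 61!=69
i=3: 94!=69
i=4: 22!=69
i=5: 22!=69
i=6: 69==69 found!

Found at 6, 7 comps


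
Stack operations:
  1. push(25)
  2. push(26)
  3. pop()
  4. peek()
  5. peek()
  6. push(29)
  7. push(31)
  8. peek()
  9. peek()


push(25) -> [25]
push(26) -> [25, 26]
pop()->26, [25]
peek()->25
peek()->25
push(29) -> [25, 29]
push(31) -> [25, 29, 31]
peek()->31
peek()->31

Final stack: [25, 29, 31]


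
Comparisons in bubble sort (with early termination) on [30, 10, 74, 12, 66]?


Algorithm: bubble sort (with early termination)
Input: [30, 10, 74, 12, 66]
Sorted: [10, 12, 30, 66, 74]

9


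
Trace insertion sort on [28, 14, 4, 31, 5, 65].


Initial: [28, 14, 4, 31, 5, 65]
Insert 14: [14, 28, 4, 31, 5, 65]
Insert 4: [4, 14, 28, 31, 5, 65]
Insert 31: [4, 14, 28, 31, 5, 65]
Insert 5: [4, 5, 14, 28, 31, 65]
Insert 65: [4, 5, 14, 28, 31, 65]

Sorted: [4, 5, 14, 28, 31, 65]


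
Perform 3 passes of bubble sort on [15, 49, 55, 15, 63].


Initial: [15, 49, 55, 15, 63]
Pass 1: [15, 49, 15, 55, 63] (1 swaps)
Pass 2: [15, 15, 49, 55, 63] (1 swaps)
Pass 3: [15, 15, 49, 55, 63] (0 swaps)

After 3 passes: [15, 15, 49, 55, 63]


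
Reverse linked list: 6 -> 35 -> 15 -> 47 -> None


Step 1: curr=6, set curr.next=prev(None) | reversed so far: 6
Step 2: curr=35, set curr.next=prev(6) | reversed so far: 35 -> 6
Step 3: curr=15, set curr.next=prev(35) | reversed so far: 15 -> 35 -> 6
Step 4: curr=47, set curr.next=prev(15) | reversed so far: 47 -> 15 -> 35 -> 6

47 -> 15 -> 35 -> 6 -> None


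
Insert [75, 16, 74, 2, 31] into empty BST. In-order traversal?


Insert 75: root
Insert 16: L from 75
Insert 74: L from 75 -> R from 16
Insert 2: L from 75 -> L from 16
Insert 31: L from 75 -> R from 16 -> L from 74

In-order: [2, 16, 31, 74, 75]


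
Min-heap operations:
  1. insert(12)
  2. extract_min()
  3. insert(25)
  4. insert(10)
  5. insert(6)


insert(12) -> [12]
extract_min()->12, []
insert(25) -> [25]
insert(10) -> [10, 25]
insert(6) -> [6, 25, 10]

Final heap: [6, 25, 10]


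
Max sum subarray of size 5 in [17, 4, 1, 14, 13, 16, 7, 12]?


[0:5]: 49
[1:6]: 48
[2:7]: 51
[3:8]: 62

Max: 62 at [3:8]


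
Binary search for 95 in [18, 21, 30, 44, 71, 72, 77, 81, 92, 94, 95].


Step 1: lo=0, hi=10, mid=5, val=72
Step 2: lo=6, hi=10, mid=8, val=92
Step 3: lo=9, hi=10, mid=9, val=94
Step 4: lo=10, hi=10, mid=10, val=95

Found at index 10


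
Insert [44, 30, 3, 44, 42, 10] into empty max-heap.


Insert 44: [44]
Insert 30: [44, 30]
Insert 3: [44, 30, 3]
Insert 44: [44, 44, 3, 30]
Insert 42: [44, 44, 3, 30, 42]
Insert 10: [44, 44, 10, 30, 42, 3]

Final heap: [44, 44, 10, 30, 42, 3]


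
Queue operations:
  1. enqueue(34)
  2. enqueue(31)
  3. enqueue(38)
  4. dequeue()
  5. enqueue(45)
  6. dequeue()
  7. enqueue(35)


enqueue(34) -> [34]
enqueue(31) -> [34, 31]
enqueue(38) -> [34, 31, 38]
dequeue()->34, [31, 38]
enqueue(45) -> [31, 38, 45]
dequeue()->31, [38, 45]
enqueue(35) -> [38, 45, 35]

Final queue: [38, 45, 35]


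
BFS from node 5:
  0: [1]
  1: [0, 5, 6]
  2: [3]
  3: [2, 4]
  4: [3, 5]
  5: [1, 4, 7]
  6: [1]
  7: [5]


Visit 5, enqueue [1, 4, 7]
Visit 1, enqueue [0, 6]
Visit 4, enqueue [3]
Visit 7, enqueue []
Visit 0, enqueue []
Visit 6, enqueue []
Visit 3, enqueue [2]
Visit 2, enqueue []

BFS order: [5, 1, 4, 7, 0, 6, 3, 2]


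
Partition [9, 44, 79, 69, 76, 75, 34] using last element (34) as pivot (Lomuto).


Pivot: 34
  9 <= 34: advance i (no swap)
Place pivot at 1: [9, 34, 79, 69, 76, 75, 44]

Partitioned: [9, 34, 79, 69, 76, 75, 44]


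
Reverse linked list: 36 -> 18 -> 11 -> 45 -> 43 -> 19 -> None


Step 1: curr=36, set curr.next=prev(None) | reversed so far: 36
Step 2: curr=18, set curr.next=prev(36) | reversed so far: 18 -> 36
Step 3: curr=11, set curr.next=prev(18) | reversed so far: 11 -> 18 -> 36
Step 4: curr=45, set curr.next=prev(11) | reversed so far: 45 -> 11 -> 18 -> 36
Step 5: curr=43, set curr.next=prev(45) | reversed so far: 43 -> 45 -> 11 -> 18 -> 36
Step 6: curr=19, set curr.next=prev(43) | reversed so far: 19 -> 43 -> 45 -> 11 -> 18 -> 36

19 -> 43 -> 45 -> 11 -> 18 -> 36 -> None


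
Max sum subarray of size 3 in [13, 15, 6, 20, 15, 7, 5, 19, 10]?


[0:3]: 34
[1:4]: 41
[2:5]: 41
[3:6]: 42
[4:7]: 27
[5:8]: 31
[6:9]: 34

Max: 42 at [3:6]


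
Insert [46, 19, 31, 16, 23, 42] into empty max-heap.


Insert 46: [46]
Insert 19: [46, 19]
Insert 31: [46, 19, 31]
Insert 16: [46, 19, 31, 16]
Insert 23: [46, 23, 31, 16, 19]
Insert 42: [46, 23, 42, 16, 19, 31]

Final heap: [46, 23, 42, 16, 19, 31]


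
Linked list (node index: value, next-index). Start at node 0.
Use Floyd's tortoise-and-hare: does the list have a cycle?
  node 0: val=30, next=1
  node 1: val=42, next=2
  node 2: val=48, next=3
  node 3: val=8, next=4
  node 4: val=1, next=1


Floyd's tortoise (slow, +1) and hare (fast, +2):
  init: slow=0, fast=0
  step 1: slow=1, fast=2
  step 2: slow=2, fast=4
  step 3: slow=3, fast=2
  step 4: slow=4, fast=4
  slow == fast at node 4: cycle detected

Cycle: yes


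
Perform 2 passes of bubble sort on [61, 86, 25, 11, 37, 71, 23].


Initial: [61, 86, 25, 11, 37, 71, 23]
Pass 1: [61, 25, 11, 37, 71, 23, 86] (5 swaps)
Pass 2: [25, 11, 37, 61, 23, 71, 86] (4 swaps)

After 2 passes: [25, 11, 37, 61, 23, 71, 86]


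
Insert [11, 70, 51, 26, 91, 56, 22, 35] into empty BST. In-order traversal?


Insert 11: root
Insert 70: R from 11
Insert 51: R from 11 -> L from 70
Insert 26: R from 11 -> L from 70 -> L from 51
Insert 91: R from 11 -> R from 70
Insert 56: R from 11 -> L from 70 -> R from 51
Insert 22: R from 11 -> L from 70 -> L from 51 -> L from 26
Insert 35: R from 11 -> L from 70 -> L from 51 -> R from 26

In-order: [11, 22, 26, 35, 51, 56, 70, 91]


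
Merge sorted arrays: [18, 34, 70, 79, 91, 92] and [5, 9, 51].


Take 5 from B
Take 9 from B
Take 18 from A
Take 34 from A
Take 51 from B

Merged: [5, 9, 18, 34, 51, 70, 79, 91, 92]


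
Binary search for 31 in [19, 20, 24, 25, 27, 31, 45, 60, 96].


Step 1: lo=0, hi=8, mid=4, val=27
Step 2: lo=5, hi=8, mid=6, val=45
Step 3: lo=5, hi=5, mid=5, val=31

Found at index 5


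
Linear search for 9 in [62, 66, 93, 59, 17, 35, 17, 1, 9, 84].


i=0: 62!=9
i=1: 66!=9
i=2: 93!=9
i=3: 59!=9
i=4: 17!=9
i=5: 35!=9
i=6: 17!=9
i=7: 1!=9
i=8: 9==9 found!

Found at 8, 9 comps


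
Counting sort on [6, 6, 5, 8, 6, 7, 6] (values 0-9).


Input: [6, 6, 5, 8, 6, 7, 6]
Counts: [0, 0, 0, 0, 0, 1, 4, 1, 1, 0]

Sorted: [5, 6, 6, 6, 6, 7, 8]


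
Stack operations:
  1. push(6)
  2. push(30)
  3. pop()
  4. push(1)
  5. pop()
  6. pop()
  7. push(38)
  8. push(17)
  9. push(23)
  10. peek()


push(6) -> [6]
push(30) -> [6, 30]
pop()->30, [6]
push(1) -> [6, 1]
pop()->1, [6]
pop()->6, []
push(38) -> [38]
push(17) -> [38, 17]
push(23) -> [38, 17, 23]
peek()->23

Final stack: [38, 17, 23]


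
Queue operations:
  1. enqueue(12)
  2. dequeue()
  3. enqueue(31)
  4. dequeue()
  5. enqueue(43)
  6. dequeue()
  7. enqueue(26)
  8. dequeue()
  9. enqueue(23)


enqueue(12) -> [12]
dequeue()->12, []
enqueue(31) -> [31]
dequeue()->31, []
enqueue(43) -> [43]
dequeue()->43, []
enqueue(26) -> [26]
dequeue()->26, []
enqueue(23) -> [23]

Final queue: [23]


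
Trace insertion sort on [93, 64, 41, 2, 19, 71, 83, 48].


Initial: [93, 64, 41, 2, 19, 71, 83, 48]
Insert 64: [64, 93, 41, 2, 19, 71, 83, 48]
Insert 41: [41, 64, 93, 2, 19, 71, 83, 48]
Insert 2: [2, 41, 64, 93, 19, 71, 83, 48]
Insert 19: [2, 19, 41, 64, 93, 71, 83, 48]
Insert 71: [2, 19, 41, 64, 71, 93, 83, 48]
Insert 83: [2, 19, 41, 64, 71, 83, 93, 48]
Insert 48: [2, 19, 41, 48, 64, 71, 83, 93]

Sorted: [2, 19, 41, 48, 64, 71, 83, 93]


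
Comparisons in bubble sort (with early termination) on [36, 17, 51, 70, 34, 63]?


Algorithm: bubble sort (with early termination)
Input: [36, 17, 51, 70, 34, 63]
Sorted: [17, 34, 36, 51, 63, 70]

14


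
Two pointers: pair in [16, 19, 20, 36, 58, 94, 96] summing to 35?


lo=0(16)+hi=6(96)=112
lo=0(16)+hi=5(94)=110
lo=0(16)+hi=4(58)=74
lo=0(16)+hi=3(36)=52
lo=0(16)+hi=2(20)=36
lo=0(16)+hi=1(19)=35

Yes: 16+19=35


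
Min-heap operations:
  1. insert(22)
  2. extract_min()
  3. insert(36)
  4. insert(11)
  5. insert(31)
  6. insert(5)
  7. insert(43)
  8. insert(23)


insert(22) -> [22]
extract_min()->22, []
insert(36) -> [36]
insert(11) -> [11, 36]
insert(31) -> [11, 36, 31]
insert(5) -> [5, 11, 31, 36]
insert(43) -> [5, 11, 31, 36, 43]
insert(23) -> [5, 11, 23, 36, 43, 31]

Final heap: [5, 11, 23, 36, 43, 31]


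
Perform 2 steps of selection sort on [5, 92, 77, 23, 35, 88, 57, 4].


Initial: [5, 92, 77, 23, 35, 88, 57, 4]
Step 1: min=4 at 7
  Swap: [4, 92, 77, 23, 35, 88, 57, 5]
Step 2: min=5 at 7
  Swap: [4, 5, 77, 23, 35, 88, 57, 92]

After 2 steps: [4, 5, 77, 23, 35, 88, 57, 92]


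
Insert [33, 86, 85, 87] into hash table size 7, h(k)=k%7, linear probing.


Insert 33: h=5 -> slot 5
Insert 86: h=2 -> slot 2
Insert 85: h=1 -> slot 1
Insert 87: h=3 -> slot 3

Table: [None, 85, 86, 87, None, 33, None]


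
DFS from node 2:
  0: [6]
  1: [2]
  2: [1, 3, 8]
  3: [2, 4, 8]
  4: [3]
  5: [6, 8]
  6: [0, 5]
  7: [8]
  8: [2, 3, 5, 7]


Visit 2, push [8, 3, 1]
Visit 1, push []
Visit 3, push [8, 4]
Visit 4, push []
Visit 8, push [7, 5]
Visit 5, push [6]
Visit 6, push [0]
Visit 0, push []
Visit 7, push []

DFS order: [2, 1, 3, 4, 8, 5, 6, 0, 7]


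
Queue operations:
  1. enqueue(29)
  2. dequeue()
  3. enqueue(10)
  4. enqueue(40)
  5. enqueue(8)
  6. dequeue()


enqueue(29) -> [29]
dequeue()->29, []
enqueue(10) -> [10]
enqueue(40) -> [10, 40]
enqueue(8) -> [10, 40, 8]
dequeue()->10, [40, 8]

Final queue: [40, 8]


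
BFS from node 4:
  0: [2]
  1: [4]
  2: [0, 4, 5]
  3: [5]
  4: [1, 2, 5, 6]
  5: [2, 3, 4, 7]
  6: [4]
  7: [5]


Visit 4, enqueue [1, 2, 5, 6]
Visit 1, enqueue []
Visit 2, enqueue [0]
Visit 5, enqueue [3, 7]
Visit 6, enqueue []
Visit 0, enqueue []
Visit 3, enqueue []
Visit 7, enqueue []

BFS order: [4, 1, 2, 5, 6, 0, 3, 7]


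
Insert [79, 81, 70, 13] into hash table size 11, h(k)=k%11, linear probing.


Insert 79: h=2 -> slot 2
Insert 81: h=4 -> slot 4
Insert 70: h=4, 1 probes -> slot 5
Insert 13: h=2, 1 probes -> slot 3

Table: [None, None, 79, 13, 81, 70, None, None, None, None, None]


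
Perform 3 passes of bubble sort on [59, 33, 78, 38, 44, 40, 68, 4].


Initial: [59, 33, 78, 38, 44, 40, 68, 4]
Pass 1: [33, 59, 38, 44, 40, 68, 4, 78] (6 swaps)
Pass 2: [33, 38, 44, 40, 59, 4, 68, 78] (4 swaps)
Pass 3: [33, 38, 40, 44, 4, 59, 68, 78] (2 swaps)

After 3 passes: [33, 38, 40, 44, 4, 59, 68, 78]


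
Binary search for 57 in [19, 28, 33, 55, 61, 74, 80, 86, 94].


Step 1: lo=0, hi=8, mid=4, val=61
Step 2: lo=0, hi=3, mid=1, val=28
Step 3: lo=2, hi=3, mid=2, val=33
Step 4: lo=3, hi=3, mid=3, val=55

Not found


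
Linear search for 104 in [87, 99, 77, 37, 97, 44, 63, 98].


i=0: 87!=104
i=1: 99!=104
i=2: 77!=104
i=3: 37!=104
i=4: 97!=104
i=5: 44!=104
i=6: 63!=104
i=7: 98!=104

Not found, 8 comps


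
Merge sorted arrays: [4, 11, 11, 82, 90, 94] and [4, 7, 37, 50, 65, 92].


Take 4 from A
Take 4 from B
Take 7 from B
Take 11 from A
Take 11 from A
Take 37 from B
Take 50 from B
Take 65 from B
Take 82 from A
Take 90 from A
Take 92 from B

Merged: [4, 4, 7, 11, 11, 37, 50, 65, 82, 90, 92, 94]


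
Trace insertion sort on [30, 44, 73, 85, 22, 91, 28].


Initial: [30, 44, 73, 85, 22, 91, 28]
Insert 44: [30, 44, 73, 85, 22, 91, 28]
Insert 73: [30, 44, 73, 85, 22, 91, 28]
Insert 85: [30, 44, 73, 85, 22, 91, 28]
Insert 22: [22, 30, 44, 73, 85, 91, 28]
Insert 91: [22, 30, 44, 73, 85, 91, 28]
Insert 28: [22, 28, 30, 44, 73, 85, 91]

Sorted: [22, 28, 30, 44, 73, 85, 91]


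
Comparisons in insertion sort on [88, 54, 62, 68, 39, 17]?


Algorithm: insertion sort
Input: [88, 54, 62, 68, 39, 17]
Sorted: [17, 39, 54, 62, 68, 88]

14


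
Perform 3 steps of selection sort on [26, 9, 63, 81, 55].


Initial: [26, 9, 63, 81, 55]
Step 1: min=9 at 1
  Swap: [9, 26, 63, 81, 55]
Step 2: min=26 at 1
  Swap: [9, 26, 63, 81, 55]
Step 3: min=55 at 4
  Swap: [9, 26, 55, 81, 63]

After 3 steps: [9, 26, 55, 81, 63]


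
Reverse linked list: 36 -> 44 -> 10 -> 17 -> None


Step 1: curr=36, set curr.next=prev(None) | reversed so far: 36
Step 2: curr=44, set curr.next=prev(36) | reversed so far: 44 -> 36
Step 3: curr=10, set curr.next=prev(44) | reversed so far: 10 -> 44 -> 36
Step 4: curr=17, set curr.next=prev(10) | reversed so far: 17 -> 10 -> 44 -> 36

17 -> 10 -> 44 -> 36 -> None


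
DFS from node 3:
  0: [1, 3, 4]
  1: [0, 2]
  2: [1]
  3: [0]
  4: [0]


Visit 3, push [0]
Visit 0, push [4, 1]
Visit 1, push [2]
Visit 2, push []
Visit 4, push []

DFS order: [3, 0, 1, 2, 4]


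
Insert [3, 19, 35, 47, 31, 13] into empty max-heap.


Insert 3: [3]
Insert 19: [19, 3]
Insert 35: [35, 3, 19]
Insert 47: [47, 35, 19, 3]
Insert 31: [47, 35, 19, 3, 31]
Insert 13: [47, 35, 19, 3, 31, 13]

Final heap: [47, 35, 19, 3, 31, 13]


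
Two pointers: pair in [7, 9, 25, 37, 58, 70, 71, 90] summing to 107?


lo=0(7)+hi=7(90)=97
lo=1(9)+hi=7(90)=99
lo=2(25)+hi=7(90)=115
lo=2(25)+hi=6(71)=96
lo=3(37)+hi=6(71)=108
lo=3(37)+hi=5(70)=107

Yes: 37+70=107


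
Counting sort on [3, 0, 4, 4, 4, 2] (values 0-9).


Input: [3, 0, 4, 4, 4, 2]
Counts: [1, 0, 1, 1, 3, 0, 0, 0, 0, 0]

Sorted: [0, 2, 3, 4, 4, 4]


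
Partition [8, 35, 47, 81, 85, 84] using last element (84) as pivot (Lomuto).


Pivot: 84
  8 <= 84: advance i (no swap)
  35 <= 84: advance i (no swap)
  47 <= 84: advance i (no swap)
  81 <= 84: advance i (no swap)
Place pivot at 4: [8, 35, 47, 81, 84, 85]

Partitioned: [8, 35, 47, 81, 84, 85]


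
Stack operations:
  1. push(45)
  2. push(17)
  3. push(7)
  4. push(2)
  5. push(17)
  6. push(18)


push(45) -> [45]
push(17) -> [45, 17]
push(7) -> [45, 17, 7]
push(2) -> [45, 17, 7, 2]
push(17) -> [45, 17, 7, 2, 17]
push(18) -> [45, 17, 7, 2, 17, 18]

Final stack: [45, 17, 7, 2, 17, 18]


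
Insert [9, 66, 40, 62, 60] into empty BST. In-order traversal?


Insert 9: root
Insert 66: R from 9
Insert 40: R from 9 -> L from 66
Insert 62: R from 9 -> L from 66 -> R from 40
Insert 60: R from 9 -> L from 66 -> R from 40 -> L from 62

In-order: [9, 40, 60, 62, 66]


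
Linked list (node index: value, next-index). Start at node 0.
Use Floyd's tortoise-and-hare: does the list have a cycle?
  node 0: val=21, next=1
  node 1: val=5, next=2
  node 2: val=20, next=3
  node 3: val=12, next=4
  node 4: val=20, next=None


Floyd's tortoise (slow, +1) and hare (fast, +2):
  init: slow=0, fast=0
  step 1: slow=1, fast=2
  step 2: slow=2, fast=4
  step 3: fast -> None, no cycle

Cycle: no


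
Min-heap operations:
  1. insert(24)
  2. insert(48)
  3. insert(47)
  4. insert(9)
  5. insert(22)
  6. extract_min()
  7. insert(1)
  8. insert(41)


insert(24) -> [24]
insert(48) -> [24, 48]
insert(47) -> [24, 48, 47]
insert(9) -> [9, 24, 47, 48]
insert(22) -> [9, 22, 47, 48, 24]
extract_min()->9, [22, 24, 47, 48]
insert(1) -> [1, 22, 47, 48, 24]
insert(41) -> [1, 22, 41, 48, 24, 47]

Final heap: [1, 22, 41, 48, 24, 47]


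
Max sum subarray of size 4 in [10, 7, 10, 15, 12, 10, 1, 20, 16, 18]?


[0:4]: 42
[1:5]: 44
[2:6]: 47
[3:7]: 38
[4:8]: 43
[5:9]: 47
[6:10]: 55

Max: 55 at [6:10]


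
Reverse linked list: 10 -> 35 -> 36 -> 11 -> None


Step 1: curr=10, set curr.next=prev(None) | reversed so far: 10
Step 2: curr=35, set curr.next=prev(10) | reversed so far: 35 -> 10
Step 3: curr=36, set curr.next=prev(35) | reversed so far: 36 -> 35 -> 10
Step 4: curr=11, set curr.next=prev(36) | reversed so far: 11 -> 36 -> 35 -> 10

11 -> 36 -> 35 -> 10 -> None


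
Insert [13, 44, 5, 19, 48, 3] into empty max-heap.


Insert 13: [13]
Insert 44: [44, 13]
Insert 5: [44, 13, 5]
Insert 19: [44, 19, 5, 13]
Insert 48: [48, 44, 5, 13, 19]
Insert 3: [48, 44, 5, 13, 19, 3]

Final heap: [48, 44, 5, 13, 19, 3]


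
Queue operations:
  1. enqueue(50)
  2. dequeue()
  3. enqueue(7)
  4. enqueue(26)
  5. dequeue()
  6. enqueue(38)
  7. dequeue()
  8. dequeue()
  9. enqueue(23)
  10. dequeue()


enqueue(50) -> [50]
dequeue()->50, []
enqueue(7) -> [7]
enqueue(26) -> [7, 26]
dequeue()->7, [26]
enqueue(38) -> [26, 38]
dequeue()->26, [38]
dequeue()->38, []
enqueue(23) -> [23]
dequeue()->23, []

Final queue: []


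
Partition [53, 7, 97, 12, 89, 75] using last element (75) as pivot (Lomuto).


Pivot: 75
  53 <= 75: advance i (no swap)
  7 <= 75: advance i (no swap)
  12 <= 75: swap -> [53, 7, 12, 97, 89, 75]
Place pivot at 3: [53, 7, 12, 75, 89, 97]

Partitioned: [53, 7, 12, 75, 89, 97]


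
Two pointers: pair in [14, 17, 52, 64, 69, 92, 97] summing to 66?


lo=0(14)+hi=6(97)=111
lo=0(14)+hi=5(92)=106
lo=0(14)+hi=4(69)=83
lo=0(14)+hi=3(64)=78
lo=0(14)+hi=2(52)=66

Yes: 14+52=66


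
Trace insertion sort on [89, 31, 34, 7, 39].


Initial: [89, 31, 34, 7, 39]
Insert 31: [31, 89, 34, 7, 39]
Insert 34: [31, 34, 89, 7, 39]
Insert 7: [7, 31, 34, 89, 39]
Insert 39: [7, 31, 34, 39, 89]

Sorted: [7, 31, 34, 39, 89]


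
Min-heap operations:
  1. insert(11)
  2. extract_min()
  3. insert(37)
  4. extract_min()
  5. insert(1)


insert(11) -> [11]
extract_min()->11, []
insert(37) -> [37]
extract_min()->37, []
insert(1) -> [1]

Final heap: [1]


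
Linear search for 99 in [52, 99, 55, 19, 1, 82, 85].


i=0: 52!=99
i=1: 99==99 found!

Found at 1, 2 comps


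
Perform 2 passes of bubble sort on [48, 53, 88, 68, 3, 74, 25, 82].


Initial: [48, 53, 88, 68, 3, 74, 25, 82]
Pass 1: [48, 53, 68, 3, 74, 25, 82, 88] (5 swaps)
Pass 2: [48, 53, 3, 68, 25, 74, 82, 88] (2 swaps)

After 2 passes: [48, 53, 3, 68, 25, 74, 82, 88]


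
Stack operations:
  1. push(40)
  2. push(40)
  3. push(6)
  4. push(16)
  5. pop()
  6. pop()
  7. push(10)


push(40) -> [40]
push(40) -> [40, 40]
push(6) -> [40, 40, 6]
push(16) -> [40, 40, 6, 16]
pop()->16, [40, 40, 6]
pop()->6, [40, 40]
push(10) -> [40, 40, 10]

Final stack: [40, 40, 10]


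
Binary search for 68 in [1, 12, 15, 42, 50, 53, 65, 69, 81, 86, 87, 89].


Step 1: lo=0, hi=11, mid=5, val=53
Step 2: lo=6, hi=11, mid=8, val=81
Step 3: lo=6, hi=7, mid=6, val=65
Step 4: lo=7, hi=7, mid=7, val=69

Not found


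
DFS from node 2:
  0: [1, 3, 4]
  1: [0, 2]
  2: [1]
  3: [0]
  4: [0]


Visit 2, push [1]
Visit 1, push [0]
Visit 0, push [4, 3]
Visit 3, push []
Visit 4, push []

DFS order: [2, 1, 0, 3, 4]
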